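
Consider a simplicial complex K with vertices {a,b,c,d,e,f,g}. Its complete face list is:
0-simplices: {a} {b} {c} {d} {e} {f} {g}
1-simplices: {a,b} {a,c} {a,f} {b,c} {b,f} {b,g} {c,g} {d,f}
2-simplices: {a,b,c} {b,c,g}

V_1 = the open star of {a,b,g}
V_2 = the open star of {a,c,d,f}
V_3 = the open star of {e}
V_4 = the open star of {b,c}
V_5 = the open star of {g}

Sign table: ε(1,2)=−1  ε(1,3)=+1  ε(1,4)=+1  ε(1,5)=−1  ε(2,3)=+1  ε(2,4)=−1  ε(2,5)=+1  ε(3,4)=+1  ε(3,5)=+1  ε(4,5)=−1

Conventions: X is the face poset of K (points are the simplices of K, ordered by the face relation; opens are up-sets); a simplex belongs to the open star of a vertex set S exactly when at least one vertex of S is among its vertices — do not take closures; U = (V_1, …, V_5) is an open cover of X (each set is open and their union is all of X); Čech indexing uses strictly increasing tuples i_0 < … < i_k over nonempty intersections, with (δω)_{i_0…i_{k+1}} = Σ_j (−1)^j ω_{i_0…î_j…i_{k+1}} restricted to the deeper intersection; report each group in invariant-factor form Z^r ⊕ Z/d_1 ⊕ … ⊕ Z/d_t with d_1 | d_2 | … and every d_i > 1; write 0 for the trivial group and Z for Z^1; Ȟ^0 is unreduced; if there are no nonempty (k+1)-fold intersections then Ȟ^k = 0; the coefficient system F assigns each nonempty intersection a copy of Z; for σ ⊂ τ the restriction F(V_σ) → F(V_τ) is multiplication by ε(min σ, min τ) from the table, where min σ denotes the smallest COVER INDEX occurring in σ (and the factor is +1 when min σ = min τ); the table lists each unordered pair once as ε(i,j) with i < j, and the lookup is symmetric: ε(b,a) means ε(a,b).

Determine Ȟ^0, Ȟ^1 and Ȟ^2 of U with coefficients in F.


nerve simplices:
  V1={{a},{b},{g},{a,b},{a,c},{a,f},{b,c},{b,f},{b,g},{c,g},{a,b,c},{b,c,g}} V2={{a},{c},{d},{f},{a,b},{a,c},{a,f},{b,c},{b,f},{c,g},{d,f},{a,b,c},{b,c,g}} V3={{e}} V4={{b},{c},{a,b},{a,c},{b,c},{b,f},{b,g},{c,g},{a,b,c},{b,c,g}} V5={{g},{b,g},{c,g},{b,c,g}}
  V12={{a},{a,b},{a,c},{a,f},{b,c},{b,f},{c,g},{a,b,c},{b,c,g}} V14={{b},{a,b},{a,c},{b,c},{b,f},{b,g},{c,g},{a,b,c},{b,c,g}} V15={{g},{b,g},{c,g},{b,c,g}} V24={{c},{a,b},{a,c},{b,c},{b,f},{c,g},{a,b,c},{b,c,g}} V25={{c,g},{b,c,g}} V45={{b,g},{c,g},{b,c,g}}
  V124={{a,b},{a,c},{b,c},{b,f},{c,g},{a,b,c},{b,c,g}} V125={{c,g},{b,c,g}} V145={{b,g},{c,g},{b,c,g}} V245={{c,g},{b,c,g}}
  V1245={{c,g},{b,c,g}}
C dims 5,6,4,1; δ0: rk 3, SNF 1^3; δ1: rk 3, SNF 1^3; δ2: rk 1, SNF 1^1
degree 0: 5−3−0 = 2 → Ȟ^0 ≅ Z^2
degree 1: 6−3−3 = 0 → Ȟ^1 ≅ 0
degree 2: 4−1−3 = 0 → Ȟ^2 ≅ 0

Ȟ^0 = Z^2; Ȟ^1 = 0; Ȟ^2 = 0


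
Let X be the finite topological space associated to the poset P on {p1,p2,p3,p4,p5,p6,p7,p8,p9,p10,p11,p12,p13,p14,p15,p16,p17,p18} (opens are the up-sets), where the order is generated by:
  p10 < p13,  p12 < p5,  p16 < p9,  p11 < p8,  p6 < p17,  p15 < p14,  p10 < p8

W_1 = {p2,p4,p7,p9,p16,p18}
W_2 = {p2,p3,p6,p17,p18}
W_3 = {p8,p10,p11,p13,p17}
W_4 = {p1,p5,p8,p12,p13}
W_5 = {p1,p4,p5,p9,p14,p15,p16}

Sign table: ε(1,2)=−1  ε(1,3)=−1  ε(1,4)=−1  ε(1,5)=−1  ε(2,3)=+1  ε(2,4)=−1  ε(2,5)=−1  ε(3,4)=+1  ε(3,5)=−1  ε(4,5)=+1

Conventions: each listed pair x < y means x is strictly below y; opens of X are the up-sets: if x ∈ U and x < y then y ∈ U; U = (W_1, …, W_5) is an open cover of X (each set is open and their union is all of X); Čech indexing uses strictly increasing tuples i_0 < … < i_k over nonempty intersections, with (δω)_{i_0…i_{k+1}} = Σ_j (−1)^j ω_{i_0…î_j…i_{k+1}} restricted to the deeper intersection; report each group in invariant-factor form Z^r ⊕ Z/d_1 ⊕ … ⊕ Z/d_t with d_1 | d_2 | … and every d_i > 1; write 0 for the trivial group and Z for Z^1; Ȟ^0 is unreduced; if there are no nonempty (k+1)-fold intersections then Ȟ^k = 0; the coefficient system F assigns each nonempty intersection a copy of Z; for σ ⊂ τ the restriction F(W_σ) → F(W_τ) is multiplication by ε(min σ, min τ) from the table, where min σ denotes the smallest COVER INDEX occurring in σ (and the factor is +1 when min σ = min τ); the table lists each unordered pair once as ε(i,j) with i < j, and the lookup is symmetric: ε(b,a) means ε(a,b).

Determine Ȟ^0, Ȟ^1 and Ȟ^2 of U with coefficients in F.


intersection data:
  W12={p2,p18} W15={p4,p9,p16} W23={p17} W34={p8,p13} W45={p1,p5}
C dims 5,5; δ0: rk 4, SNF 1^4
Ȟ^0 = (5 − 4) − 0 = 1, so Ȟ^0 ≅ Z
Ȟ^1 = (5 − 0) − 4 = 1, so Ȟ^1 ≅ Z
Ȟ^2 = (0 − 0) − 0 = 0, so Ȟ^2 ≅ 0

Ȟ^0 = Z,  Ȟ^1 = Z,  Ȟ^2 = 0


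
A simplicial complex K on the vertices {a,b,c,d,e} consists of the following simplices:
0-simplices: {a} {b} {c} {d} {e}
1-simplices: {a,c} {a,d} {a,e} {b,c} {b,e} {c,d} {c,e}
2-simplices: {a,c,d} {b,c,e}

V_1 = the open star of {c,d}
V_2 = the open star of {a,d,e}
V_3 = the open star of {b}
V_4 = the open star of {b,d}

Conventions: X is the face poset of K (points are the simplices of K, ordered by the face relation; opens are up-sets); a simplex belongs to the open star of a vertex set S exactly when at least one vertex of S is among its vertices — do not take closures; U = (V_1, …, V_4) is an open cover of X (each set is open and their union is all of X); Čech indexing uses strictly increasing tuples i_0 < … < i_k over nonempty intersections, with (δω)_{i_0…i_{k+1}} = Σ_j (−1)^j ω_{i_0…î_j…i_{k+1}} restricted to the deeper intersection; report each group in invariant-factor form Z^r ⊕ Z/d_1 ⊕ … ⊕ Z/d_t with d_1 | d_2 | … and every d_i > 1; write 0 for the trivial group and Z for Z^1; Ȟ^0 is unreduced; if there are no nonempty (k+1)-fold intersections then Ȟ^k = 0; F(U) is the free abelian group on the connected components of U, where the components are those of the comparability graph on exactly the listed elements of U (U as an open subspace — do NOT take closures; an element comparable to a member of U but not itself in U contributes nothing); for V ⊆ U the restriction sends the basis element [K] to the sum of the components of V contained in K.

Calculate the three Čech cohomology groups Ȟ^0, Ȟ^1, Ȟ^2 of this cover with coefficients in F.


intersection data:
  V1={{c},{d},{a,c},{a,d},{b,c},{c,d},{c,e},{a,c,d},{b,c,e}} V2={{a},{d},{e},{a,c},{a,d},{a,e},{b,e},{c,d},{c,e},{a,c,d},{b,c,e}} V3={{b},{b,c},{b,e},{b,c,e}} V4={{b},{d},{a,d},{b,c},{b,e},{c,d},{a,c,d},{b,c,e}}
  V12={{d},{a,c},{a,d},{c,d},{c,e},{a,c,d},{b,c,e}} V13={{b,c},{b,c,e}} V14={{d},{a,d},{b,c},{c,d},{a,c,d},{b,c,e}} V23={{b,e},{b,c,e}} V24={{d},{a,d},{b,e},{c,d},{a,c,d},{b,c,e}} V34={{b},{b,c},{b,e},{b,c,e}}
  V123={{b,c,e}} V124={{d},{a,d},{c,d},{a,c,d},{b,c,e}} V134={{b,c},{b,c,e}} V234={{b,e},{b,c,e}}
  V1234={{b,c,e}}
components per intersection:
  V1: {{c},{d},{a,c},{a,d},{b,c},{c,d},{c,e},{a,c,d},{b,c,e}}
  V2: {{a},{d},{e},{a,c},{a,d},{a,e},{b,e},{c,d},{c,e},{a,c,d},{b,c,e}}
  V3: {{b},{b,c},{b,e},{b,c,e}}
  V4: {{b},{b,c},{b,e},{b,c,e}} {{d},{a,d},{c,d},{a,c,d}}
  V12: {{d},{a,c},{a,d},{c,d},{a,c,d}} {{c,e},{b,c,e}}
  V13: {{b,c},{b,c,e}}
  V14: {{d},{a,d},{c,d},{a,c,d}} {{b,c},{b,c,e}}
  V23: {{b,e},{b,c,e}}
  V24: {{d},{a,d},{c,d},{a,c,d}} {{b,e},{b,c,e}}
  V34: {{b},{b,c},{b,e},{b,c,e}}
  V123: {{b,c,e}}
  V124: {{d},{a,d},{c,d},{a,c,d}} {{b,c,e}}
  V134: {{b,c},{b,c,e}}
  V234: {{b,e},{b,c,e}}
  V1234: {{b,c,e}}
C dims 5,9,5,1; δ0: rk 4, SNF 1^4; δ1: rk 4, SNF 1^4; δ2: rk 1, SNF 1^1
Ȟ^0 = (5 − 4) − 0 = 1, so Ȟ^0 ≅ Z
Ȟ^1 = (9 − 4) − 4 = 1, so Ȟ^1 ≅ Z
Ȟ^2 = (5 − 1) − 4 = 0, so Ȟ^2 ≅ 0

Ȟ^0 = Z,  Ȟ^1 = Z,  Ȟ^2 = 0


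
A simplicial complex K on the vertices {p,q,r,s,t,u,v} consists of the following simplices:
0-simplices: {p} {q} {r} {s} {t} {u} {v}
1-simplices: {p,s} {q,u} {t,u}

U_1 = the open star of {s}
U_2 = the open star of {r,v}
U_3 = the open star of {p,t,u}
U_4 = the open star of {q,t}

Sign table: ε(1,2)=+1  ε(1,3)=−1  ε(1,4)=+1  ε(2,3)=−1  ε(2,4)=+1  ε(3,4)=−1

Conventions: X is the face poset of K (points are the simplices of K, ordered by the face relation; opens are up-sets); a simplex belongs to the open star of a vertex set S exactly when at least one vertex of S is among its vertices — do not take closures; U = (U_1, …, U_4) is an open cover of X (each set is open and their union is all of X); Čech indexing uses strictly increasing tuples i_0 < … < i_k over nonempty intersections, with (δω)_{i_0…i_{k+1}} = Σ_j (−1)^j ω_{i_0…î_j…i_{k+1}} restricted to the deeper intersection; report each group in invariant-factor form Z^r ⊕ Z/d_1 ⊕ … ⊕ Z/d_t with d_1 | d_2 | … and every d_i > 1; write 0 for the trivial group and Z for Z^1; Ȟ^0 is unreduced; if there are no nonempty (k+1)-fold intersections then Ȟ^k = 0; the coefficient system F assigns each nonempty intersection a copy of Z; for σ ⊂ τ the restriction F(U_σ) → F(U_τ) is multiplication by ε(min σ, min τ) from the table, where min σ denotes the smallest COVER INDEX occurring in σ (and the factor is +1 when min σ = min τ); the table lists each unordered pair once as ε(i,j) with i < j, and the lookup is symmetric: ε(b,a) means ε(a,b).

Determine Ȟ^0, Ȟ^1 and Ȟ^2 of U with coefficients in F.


nerve of the cover:
  U1={{s},{p,s}} U2={{r},{v}} U3={{p},{t},{u},{p,s},{q,u},{t,u}} U4={{q},{t},{q,u},{t,u}}
  U13={{p,s}} U34={{t},{q,u},{t,u}}
C dims 4,2; δ0: rk 2, SNF 1^2
Ȟ^0 = (4 − 2) − 0 = 2, so Ȟ^0 ≅ Z^2
Ȟ^1 = (2 − 0) − 2 = 0, so Ȟ^1 ≅ 0
Ȟ^2 = (0 − 0) − 0 = 0, so Ȟ^2 ≅ 0

Ȟ^0 ≅ Z^2, Ȟ^1 ≅ 0 and Ȟ^2 ≅ 0


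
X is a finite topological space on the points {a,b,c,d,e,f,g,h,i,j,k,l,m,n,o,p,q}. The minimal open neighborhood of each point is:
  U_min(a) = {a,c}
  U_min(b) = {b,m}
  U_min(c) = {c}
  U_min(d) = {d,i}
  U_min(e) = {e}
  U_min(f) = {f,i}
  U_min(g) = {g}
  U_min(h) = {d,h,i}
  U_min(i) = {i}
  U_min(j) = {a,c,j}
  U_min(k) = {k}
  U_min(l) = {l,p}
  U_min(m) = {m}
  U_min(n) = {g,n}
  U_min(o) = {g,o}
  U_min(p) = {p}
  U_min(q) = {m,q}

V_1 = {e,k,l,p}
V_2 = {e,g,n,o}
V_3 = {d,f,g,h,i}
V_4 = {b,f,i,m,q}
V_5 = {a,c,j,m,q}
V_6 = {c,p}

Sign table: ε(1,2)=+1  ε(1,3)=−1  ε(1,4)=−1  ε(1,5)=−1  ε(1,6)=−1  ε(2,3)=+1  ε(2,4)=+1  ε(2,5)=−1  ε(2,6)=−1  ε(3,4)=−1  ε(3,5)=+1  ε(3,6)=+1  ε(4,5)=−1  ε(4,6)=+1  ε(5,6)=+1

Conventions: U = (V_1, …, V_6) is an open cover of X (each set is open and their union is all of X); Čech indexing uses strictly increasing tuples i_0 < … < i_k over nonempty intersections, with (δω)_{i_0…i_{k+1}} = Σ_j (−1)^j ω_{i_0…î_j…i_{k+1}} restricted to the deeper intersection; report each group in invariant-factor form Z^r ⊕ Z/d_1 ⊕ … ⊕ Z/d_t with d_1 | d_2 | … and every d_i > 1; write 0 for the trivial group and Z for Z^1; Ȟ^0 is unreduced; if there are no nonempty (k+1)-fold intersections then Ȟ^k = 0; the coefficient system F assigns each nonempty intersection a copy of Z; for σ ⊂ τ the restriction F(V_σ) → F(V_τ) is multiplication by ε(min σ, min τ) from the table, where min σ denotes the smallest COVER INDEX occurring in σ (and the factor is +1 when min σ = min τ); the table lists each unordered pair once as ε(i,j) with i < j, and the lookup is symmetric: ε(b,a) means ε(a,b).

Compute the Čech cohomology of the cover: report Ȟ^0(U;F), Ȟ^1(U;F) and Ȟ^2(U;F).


Ȟ^0 ≅ 0; Ȟ^1 ≅ Z/2; Ȟ^2 ≅ 0

nonempty overlaps:
  V12={e} V16={p} V23={g} V34={f,i} V45={m,q} V56={c}
C dims 6,6; δ0: rk 6, SNF 1^5·2
degree 0: 6−6−0 = 0 → Ȟ^0 ≅ 0
degree 1: 6−0−6 = 0 plus torsion [2] → Ȟ^1 ≅ Z/2
degree 2: 0−0−0 = 0 → Ȟ^2 ≅ 0


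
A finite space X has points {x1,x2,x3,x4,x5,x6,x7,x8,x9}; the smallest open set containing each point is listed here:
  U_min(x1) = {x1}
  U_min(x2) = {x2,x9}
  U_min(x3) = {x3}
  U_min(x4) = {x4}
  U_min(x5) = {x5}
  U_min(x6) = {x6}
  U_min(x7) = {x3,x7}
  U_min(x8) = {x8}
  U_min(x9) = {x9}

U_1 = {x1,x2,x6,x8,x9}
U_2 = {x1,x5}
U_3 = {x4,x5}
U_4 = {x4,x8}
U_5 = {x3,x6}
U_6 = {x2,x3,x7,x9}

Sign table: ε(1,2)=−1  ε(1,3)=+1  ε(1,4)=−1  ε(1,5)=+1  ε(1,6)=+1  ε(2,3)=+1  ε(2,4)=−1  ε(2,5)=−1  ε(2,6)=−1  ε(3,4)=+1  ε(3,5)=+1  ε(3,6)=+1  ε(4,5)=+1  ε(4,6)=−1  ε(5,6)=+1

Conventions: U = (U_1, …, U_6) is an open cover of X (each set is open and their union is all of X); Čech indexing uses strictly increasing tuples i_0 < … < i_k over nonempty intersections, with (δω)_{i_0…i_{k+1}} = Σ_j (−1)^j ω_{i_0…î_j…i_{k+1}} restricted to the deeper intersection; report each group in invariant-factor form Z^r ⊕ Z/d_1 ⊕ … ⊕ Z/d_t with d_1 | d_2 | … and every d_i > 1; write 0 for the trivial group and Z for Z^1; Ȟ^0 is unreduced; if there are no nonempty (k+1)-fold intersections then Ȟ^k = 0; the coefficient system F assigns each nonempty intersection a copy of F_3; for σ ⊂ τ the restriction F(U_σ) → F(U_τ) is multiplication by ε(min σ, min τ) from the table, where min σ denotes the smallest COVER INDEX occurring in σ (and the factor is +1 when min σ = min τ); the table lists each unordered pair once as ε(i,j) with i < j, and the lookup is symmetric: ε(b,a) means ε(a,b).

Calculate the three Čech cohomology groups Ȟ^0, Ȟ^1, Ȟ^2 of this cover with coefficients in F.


cover nerve:
  U12={x1} U14={x8} U15={x6} U16={x2,x9} U23={x5} U34={x4} U56={x3}
C dims 6,7; δ0: rk_F3 5
Ȟ^0: (6−5)−0=1 ⇒ Z/3
Ȟ^1: (7−0)−5=2 ⇒ Z/3 ⊕ Z/3
Ȟ^2: (0−0)−0=0 ⇒ 0

Ȟ^0(U;F) ≅ Z/3,  Ȟ^1(U;F) ≅ Z/3 ⊕ Z/3,  Ȟ^2(U;F) ≅ 0


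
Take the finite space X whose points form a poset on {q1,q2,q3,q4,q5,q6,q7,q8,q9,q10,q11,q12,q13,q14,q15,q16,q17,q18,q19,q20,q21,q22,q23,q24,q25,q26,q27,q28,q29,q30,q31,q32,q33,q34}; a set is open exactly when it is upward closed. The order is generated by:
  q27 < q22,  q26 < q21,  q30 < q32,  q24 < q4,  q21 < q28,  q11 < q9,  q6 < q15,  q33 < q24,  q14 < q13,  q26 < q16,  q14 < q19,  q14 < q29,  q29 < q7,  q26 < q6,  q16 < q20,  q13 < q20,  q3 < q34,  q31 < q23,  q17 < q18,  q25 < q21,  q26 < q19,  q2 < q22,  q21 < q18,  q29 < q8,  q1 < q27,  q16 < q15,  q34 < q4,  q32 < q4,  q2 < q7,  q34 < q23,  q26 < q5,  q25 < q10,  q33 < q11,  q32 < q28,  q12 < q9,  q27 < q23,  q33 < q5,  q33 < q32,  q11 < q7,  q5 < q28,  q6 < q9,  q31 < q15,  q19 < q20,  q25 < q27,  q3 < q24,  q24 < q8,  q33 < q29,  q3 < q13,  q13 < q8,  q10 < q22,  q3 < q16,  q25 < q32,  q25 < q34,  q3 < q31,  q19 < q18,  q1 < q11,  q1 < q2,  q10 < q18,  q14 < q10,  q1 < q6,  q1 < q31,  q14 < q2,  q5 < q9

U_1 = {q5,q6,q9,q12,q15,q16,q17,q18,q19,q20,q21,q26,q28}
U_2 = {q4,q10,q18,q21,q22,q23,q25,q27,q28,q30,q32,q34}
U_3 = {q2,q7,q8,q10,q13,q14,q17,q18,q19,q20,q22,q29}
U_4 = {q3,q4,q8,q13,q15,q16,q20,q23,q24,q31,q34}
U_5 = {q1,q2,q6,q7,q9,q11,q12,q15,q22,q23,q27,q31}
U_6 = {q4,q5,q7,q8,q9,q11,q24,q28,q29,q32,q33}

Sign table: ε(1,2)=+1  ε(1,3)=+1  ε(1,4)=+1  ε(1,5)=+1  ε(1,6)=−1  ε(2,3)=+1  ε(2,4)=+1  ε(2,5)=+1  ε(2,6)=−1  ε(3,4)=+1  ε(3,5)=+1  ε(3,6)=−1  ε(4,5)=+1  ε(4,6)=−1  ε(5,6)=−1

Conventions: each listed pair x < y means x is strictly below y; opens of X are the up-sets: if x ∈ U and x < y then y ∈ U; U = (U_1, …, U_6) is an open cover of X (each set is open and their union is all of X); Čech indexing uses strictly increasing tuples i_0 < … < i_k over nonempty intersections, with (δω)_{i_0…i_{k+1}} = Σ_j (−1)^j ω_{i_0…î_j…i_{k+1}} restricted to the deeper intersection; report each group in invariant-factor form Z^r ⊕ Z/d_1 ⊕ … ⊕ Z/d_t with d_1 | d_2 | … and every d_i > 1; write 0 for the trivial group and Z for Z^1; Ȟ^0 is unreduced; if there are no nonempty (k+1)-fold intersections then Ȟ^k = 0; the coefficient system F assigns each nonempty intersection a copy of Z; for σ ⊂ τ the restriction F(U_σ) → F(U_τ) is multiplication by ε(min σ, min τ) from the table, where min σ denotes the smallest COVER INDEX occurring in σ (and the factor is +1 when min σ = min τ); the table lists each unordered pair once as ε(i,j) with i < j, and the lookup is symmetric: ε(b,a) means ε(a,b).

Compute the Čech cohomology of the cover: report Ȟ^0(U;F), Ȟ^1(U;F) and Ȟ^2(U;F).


intersection data:
  U12={q18,q21,q28} U13={q17,q18,q19,q20} U14={q15,q16,q20} U15={q6,q9,q12,q15} U16={q5,q9,q28} U23={q10,q18,q22} U24={q4,q23,q34} U25={q22,q23,q27} U26={q4,q28,q32} U34={q8,q13,q20} U35={q2,q7,q22} U36={q7,q8,q29} U45={q15,q23,q31} U46={q4,q8,q24} U56={q7,q9,q11}
  U123={q18} U126={q28} U134={q20} U145={q15} U156={q9} U235={q22} U245={q23} U246={q4} U346={q8} U356={q7}
C dims 6,15,10; δ0: rk 5, SNF 1^5; δ1: rk 10, SNF 1^9·2
Ȟ^0 = (6 − 5) − 0 = 1, so Ȟ^0 ≅ Z
Ȟ^1 = (15 − 10) − 5 = 0, so Ȟ^1 ≅ 0
Ȟ^2 = (10 − 0) − 10 = 0 plus torsion [2], so Ȟ^2 ≅ Z/2

Ȟ^0(U;F) ≅ Z, Ȟ^1(U;F) ≅ 0, Ȟ^2(U;F) ≅ Z/2


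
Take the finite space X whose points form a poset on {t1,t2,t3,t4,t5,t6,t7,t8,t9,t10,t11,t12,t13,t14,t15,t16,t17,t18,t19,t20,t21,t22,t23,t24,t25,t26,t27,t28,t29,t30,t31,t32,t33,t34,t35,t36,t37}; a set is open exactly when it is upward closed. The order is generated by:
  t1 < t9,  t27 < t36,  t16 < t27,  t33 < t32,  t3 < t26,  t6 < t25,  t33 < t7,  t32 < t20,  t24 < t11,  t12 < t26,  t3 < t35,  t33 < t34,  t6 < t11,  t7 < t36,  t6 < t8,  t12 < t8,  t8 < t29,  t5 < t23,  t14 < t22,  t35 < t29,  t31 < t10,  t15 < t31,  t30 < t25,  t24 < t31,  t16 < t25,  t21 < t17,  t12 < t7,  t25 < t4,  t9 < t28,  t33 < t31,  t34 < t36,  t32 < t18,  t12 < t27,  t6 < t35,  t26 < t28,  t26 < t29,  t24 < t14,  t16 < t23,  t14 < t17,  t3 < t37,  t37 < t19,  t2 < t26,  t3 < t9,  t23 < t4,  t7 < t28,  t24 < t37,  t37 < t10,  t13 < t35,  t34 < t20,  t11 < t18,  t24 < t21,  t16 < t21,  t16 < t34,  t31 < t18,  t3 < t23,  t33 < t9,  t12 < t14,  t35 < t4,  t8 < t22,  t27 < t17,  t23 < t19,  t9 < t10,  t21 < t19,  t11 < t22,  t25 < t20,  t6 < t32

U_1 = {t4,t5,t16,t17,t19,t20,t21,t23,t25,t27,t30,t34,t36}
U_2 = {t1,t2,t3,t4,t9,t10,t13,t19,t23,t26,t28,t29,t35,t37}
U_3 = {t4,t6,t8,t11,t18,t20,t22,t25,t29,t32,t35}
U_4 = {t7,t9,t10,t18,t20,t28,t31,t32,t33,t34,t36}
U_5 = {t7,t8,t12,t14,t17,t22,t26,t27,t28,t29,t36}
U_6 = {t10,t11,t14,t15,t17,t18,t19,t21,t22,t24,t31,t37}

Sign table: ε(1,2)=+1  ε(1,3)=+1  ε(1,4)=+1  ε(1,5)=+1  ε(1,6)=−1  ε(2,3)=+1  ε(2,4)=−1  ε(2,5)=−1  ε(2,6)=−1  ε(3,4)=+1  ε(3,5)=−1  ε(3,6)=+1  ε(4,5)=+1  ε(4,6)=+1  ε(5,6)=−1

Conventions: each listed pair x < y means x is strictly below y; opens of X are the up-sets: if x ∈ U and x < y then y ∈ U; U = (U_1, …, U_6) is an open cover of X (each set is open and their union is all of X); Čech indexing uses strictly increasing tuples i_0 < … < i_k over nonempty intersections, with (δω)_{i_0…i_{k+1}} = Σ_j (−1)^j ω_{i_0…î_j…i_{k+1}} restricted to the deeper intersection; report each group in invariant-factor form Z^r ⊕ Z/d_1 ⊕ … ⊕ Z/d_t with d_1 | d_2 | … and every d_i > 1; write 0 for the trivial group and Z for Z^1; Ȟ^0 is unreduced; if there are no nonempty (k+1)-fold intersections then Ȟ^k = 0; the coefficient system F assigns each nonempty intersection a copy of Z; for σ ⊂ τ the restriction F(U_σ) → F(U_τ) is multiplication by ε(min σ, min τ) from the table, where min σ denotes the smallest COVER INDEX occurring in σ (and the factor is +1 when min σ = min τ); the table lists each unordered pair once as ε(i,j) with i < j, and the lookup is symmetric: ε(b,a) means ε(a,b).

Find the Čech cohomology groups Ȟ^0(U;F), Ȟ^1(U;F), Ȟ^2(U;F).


Ȟ^0(U;F) ≅ 0; Ȟ^1(U;F) ≅ Z/2; Ȟ^2(U;F) ≅ Z

intersection data:
  U12={t4,t19,t23} U13={t4,t20,t25} U14={t20,t34,t36} U15={t17,t27,t36} U16={t17,t19,t21} U23={t4,t29,t35} U24={t9,t10,t28} U25={t26,t28,t29} U26={t10,t19,t37} U34={t18,t20,t32} U35={t8,t22,t29} U36={t11,t18,t22} U45={t7,t28,t36} U46={t10,t18,t31} U56={t14,t17,t22}
  U123={t4} U126={t19} U134={t20} U145={t36} U156={t17} U235={t29} U245={t28} U246={t10} U346={t18} U356={t22}
C dims 6,15,10; δ0: rk 6, SNF 1^5·2; δ1: rk 9, SNF 1^9
Ȟ^0 = (6 − 6) − 0 = 0, so Ȟ^0 ≅ 0
Ȟ^1 = (15 − 9) − 6 = 0 plus torsion [2], so Ȟ^1 ≅ Z/2
Ȟ^2 = (10 − 0) − 9 = 1, so Ȟ^2 ≅ Z


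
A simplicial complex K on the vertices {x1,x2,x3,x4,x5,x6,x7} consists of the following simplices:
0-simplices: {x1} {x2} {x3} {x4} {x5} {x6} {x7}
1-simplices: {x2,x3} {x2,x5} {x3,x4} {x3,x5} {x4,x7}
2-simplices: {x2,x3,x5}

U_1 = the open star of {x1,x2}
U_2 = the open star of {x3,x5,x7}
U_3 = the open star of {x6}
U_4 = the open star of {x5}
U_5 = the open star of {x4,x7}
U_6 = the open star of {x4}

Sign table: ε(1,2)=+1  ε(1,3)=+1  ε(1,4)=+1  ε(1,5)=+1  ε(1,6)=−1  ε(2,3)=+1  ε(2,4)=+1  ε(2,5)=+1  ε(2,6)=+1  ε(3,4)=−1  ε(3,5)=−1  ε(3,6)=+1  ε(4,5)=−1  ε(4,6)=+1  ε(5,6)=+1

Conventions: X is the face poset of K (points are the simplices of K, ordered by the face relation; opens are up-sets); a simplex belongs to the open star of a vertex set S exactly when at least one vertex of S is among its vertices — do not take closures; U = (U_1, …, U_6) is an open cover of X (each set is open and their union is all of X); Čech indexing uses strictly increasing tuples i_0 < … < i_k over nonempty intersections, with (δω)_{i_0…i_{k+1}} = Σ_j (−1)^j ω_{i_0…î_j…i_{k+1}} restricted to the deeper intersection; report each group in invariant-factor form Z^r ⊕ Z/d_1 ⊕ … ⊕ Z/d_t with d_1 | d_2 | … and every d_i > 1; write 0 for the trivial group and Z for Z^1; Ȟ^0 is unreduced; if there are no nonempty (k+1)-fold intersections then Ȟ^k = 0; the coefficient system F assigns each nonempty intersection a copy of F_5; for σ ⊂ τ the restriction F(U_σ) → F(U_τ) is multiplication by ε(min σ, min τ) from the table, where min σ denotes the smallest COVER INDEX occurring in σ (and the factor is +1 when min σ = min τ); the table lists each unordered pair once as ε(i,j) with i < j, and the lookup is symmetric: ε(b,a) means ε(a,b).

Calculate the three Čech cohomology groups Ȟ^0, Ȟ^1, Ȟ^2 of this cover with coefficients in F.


nonempty intersections:
  U1={{x1},{x2},{x2,x3},{x2,x5},{x2,x3,x5}} U2={{x3},{x5},{x7},{x2,x3},{x2,x5},{x3,x4},{x3,x5},{x4,x7},{x2,x3,x5}} U3={{x6}} U4={{x5},{x2,x5},{x3,x5},{x2,x3,x5}} U5={{x4},{x7},{x3,x4},{x4,x7}} U6={{x4},{x3,x4},{x4,x7}}
  U12={{x2,x3},{x2,x5},{x2,x3,x5}} U14={{x2,x5},{x2,x3,x5}} U24={{x5},{x2,x5},{x3,x5},{x2,x3,x5}} U25={{x7},{x3,x4},{x4,x7}} U26={{x3,x4},{x4,x7}} U56={{x4},{x3,x4},{x4,x7}}
  U124={{x2,x5},{x2,x3,x5}} U256={{x3,x4},{x4,x7}}
C dims 6,6,2; δ0: rk_F5 4; δ1: rk_F5 2
Ȟ^0: (6−4)−0=2 ⇒ Z/5 ⊕ Z/5
Ȟ^1: (6−2)−4=0 ⇒ 0
Ȟ^2: (2−0)−2=0 ⇒ 0

Ȟ^0 ≅ Z/5 ⊕ Z/5, Ȟ^1 ≅ 0 and Ȟ^2 ≅ 0


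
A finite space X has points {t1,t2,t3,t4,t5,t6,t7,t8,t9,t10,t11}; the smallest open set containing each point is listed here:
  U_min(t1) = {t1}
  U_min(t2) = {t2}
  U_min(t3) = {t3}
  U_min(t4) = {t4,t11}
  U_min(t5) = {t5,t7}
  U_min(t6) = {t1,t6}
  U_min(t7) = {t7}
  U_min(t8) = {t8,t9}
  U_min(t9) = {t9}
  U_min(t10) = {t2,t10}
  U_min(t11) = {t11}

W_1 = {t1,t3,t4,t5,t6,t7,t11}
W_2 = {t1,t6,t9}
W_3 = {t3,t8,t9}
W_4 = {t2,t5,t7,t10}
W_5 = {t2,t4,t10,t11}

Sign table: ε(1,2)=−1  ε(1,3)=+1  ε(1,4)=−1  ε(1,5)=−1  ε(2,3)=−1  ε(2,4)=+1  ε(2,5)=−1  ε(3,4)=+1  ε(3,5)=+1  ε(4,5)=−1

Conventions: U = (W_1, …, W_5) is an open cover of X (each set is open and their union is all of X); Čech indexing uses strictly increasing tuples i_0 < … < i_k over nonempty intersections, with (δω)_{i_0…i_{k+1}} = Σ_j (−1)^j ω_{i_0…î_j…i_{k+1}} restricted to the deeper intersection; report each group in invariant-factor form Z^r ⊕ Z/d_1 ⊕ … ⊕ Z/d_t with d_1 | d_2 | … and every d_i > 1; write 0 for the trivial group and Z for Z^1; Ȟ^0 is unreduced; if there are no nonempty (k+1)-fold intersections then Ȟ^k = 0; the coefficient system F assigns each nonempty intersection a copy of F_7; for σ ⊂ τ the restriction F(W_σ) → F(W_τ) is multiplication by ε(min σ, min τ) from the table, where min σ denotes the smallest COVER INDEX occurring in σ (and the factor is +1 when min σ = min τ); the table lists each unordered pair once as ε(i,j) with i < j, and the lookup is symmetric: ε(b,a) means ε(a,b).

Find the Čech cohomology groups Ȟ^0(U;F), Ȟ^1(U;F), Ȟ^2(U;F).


nerve simplices:
  W12={t1,t6} W13={t3} W14={t5,t7} W15={t4,t11} W23={t9} W45={t2,t10}
C dims 5,6; δ0: rk_F7 5
degree 0: 5−5−0 = 0 → Ȟ^0 ≅ 0
degree 1: 6−0−5 = 1 → Ȟ^1 ≅ Z/7
degree 2: 0−0−0 = 0 → Ȟ^2 ≅ 0

Ȟ^0(U;F) ≅ 0; Ȟ^1(U;F) ≅ Z/7; Ȟ^2(U;F) ≅ 0


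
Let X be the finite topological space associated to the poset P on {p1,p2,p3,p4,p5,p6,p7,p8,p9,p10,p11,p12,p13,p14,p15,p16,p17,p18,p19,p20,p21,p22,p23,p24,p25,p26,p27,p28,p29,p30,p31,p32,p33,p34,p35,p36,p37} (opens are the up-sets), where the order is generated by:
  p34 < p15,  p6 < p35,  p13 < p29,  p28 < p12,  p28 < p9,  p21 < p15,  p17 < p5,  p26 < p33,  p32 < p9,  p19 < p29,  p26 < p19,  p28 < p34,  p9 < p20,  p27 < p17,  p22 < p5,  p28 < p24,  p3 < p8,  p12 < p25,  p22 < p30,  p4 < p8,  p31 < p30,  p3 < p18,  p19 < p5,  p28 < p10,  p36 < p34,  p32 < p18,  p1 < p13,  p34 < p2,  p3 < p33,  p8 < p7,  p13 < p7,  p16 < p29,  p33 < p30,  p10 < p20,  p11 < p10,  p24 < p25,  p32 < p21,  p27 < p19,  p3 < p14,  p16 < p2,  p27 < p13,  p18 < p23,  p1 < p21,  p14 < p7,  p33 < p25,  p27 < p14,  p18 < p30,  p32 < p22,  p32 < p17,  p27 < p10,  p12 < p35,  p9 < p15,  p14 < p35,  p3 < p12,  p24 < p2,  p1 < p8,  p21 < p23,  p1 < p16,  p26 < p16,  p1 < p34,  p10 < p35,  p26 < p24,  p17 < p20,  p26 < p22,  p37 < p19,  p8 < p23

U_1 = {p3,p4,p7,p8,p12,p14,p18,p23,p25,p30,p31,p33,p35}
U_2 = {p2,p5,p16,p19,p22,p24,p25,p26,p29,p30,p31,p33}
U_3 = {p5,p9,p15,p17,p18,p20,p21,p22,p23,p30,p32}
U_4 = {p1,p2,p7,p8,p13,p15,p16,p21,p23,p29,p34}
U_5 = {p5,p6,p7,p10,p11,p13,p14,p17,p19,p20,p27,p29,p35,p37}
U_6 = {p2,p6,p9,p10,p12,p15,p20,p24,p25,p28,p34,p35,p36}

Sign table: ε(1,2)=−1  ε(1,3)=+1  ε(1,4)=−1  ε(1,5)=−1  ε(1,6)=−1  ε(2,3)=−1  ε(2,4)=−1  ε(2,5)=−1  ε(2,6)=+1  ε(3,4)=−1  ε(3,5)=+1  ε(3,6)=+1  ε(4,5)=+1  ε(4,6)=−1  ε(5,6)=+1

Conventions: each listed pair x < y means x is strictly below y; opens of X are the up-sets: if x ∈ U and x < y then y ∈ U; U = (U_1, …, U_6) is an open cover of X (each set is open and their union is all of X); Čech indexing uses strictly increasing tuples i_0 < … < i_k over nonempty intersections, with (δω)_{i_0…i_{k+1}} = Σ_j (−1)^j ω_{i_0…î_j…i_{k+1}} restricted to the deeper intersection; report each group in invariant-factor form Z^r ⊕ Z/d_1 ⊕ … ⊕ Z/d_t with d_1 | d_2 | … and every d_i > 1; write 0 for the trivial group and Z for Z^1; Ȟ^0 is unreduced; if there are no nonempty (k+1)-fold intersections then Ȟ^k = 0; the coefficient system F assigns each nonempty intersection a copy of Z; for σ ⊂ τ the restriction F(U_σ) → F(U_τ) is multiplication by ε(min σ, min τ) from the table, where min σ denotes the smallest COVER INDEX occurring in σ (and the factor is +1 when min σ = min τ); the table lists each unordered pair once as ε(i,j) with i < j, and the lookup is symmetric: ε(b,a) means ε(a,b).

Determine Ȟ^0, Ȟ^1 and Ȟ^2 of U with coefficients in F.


Ȟ^0(U;F) ≅ 0, Ȟ^1(U;F) ≅ Z/2 and Ȟ^2(U;F) ≅ Z

cover nerve:
  U12={p25,p30,p31,p33} U13={p18,p23,p30} U14={p7,p8,p23} U15={p7,p14,p35} U16={p12,p25,p35} U23={p5,p22,p30} U24={p2,p16,p29} U25={p5,p19,p29} U26={p2,p24,p25} U34={p15,p21,p23} U35={p5,p17,p20} U36={p9,p15,p20} U45={p7,p13,p29} U46={p2,p15,p34} U56={p6,p10,p20,p35}
  U123={p30} U126={p25} U134={p23} U145={p7} U156={p35} U235={p5} U245={p29} U246={p2} U346={p15} U356={p20}
C dims 6,15,10; δ0: rk 6, SNF 1^5·2; δ1: rk 9, SNF 1^9
Ȟ^0: (6−6)−0=0 ⇒ 0
Ȟ^1: (15−9)−6=0 plus torsion [2] ⇒ Z/2
Ȟ^2: (10−0)−9=1 ⇒ Z


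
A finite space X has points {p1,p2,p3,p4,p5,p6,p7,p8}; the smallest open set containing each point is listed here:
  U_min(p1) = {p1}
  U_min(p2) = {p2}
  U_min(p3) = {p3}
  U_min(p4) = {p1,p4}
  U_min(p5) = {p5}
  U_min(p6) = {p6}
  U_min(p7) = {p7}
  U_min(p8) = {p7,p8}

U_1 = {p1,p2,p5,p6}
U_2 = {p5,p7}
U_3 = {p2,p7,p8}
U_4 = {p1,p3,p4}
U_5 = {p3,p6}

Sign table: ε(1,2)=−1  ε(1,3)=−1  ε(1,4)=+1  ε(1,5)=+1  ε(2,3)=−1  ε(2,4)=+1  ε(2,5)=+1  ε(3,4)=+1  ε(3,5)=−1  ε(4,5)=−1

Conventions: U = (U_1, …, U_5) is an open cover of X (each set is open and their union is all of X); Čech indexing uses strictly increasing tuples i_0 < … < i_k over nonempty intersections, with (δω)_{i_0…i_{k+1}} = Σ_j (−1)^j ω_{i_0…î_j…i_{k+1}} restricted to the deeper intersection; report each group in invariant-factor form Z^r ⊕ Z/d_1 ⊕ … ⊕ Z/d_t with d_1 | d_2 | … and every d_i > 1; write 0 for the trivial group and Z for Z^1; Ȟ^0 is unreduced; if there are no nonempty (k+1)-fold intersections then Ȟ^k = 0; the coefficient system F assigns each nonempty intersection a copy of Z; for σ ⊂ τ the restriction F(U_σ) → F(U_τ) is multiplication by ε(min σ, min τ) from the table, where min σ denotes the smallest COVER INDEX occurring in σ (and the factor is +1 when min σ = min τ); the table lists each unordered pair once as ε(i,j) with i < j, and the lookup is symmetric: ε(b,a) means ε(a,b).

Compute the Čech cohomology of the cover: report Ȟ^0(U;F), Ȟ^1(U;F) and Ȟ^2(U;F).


cover nerve:
  U12={p5} U13={p2} U14={p1} U15={p6} U23={p7} U45={p3}
C dims 5,6; δ0: rk 5, SNF 1^4·2
Ȟ^0: (5−5)−0=0 ⇒ 0
Ȟ^1: (6−0)−5=1 plus torsion [2] ⇒ Z ⊕ Z/2
Ȟ^2: (0−0)−0=0 ⇒ 0

Ȟ^0 ≅ 0; Ȟ^1 ≅ Z ⊕ Z/2; Ȟ^2 ≅ 0


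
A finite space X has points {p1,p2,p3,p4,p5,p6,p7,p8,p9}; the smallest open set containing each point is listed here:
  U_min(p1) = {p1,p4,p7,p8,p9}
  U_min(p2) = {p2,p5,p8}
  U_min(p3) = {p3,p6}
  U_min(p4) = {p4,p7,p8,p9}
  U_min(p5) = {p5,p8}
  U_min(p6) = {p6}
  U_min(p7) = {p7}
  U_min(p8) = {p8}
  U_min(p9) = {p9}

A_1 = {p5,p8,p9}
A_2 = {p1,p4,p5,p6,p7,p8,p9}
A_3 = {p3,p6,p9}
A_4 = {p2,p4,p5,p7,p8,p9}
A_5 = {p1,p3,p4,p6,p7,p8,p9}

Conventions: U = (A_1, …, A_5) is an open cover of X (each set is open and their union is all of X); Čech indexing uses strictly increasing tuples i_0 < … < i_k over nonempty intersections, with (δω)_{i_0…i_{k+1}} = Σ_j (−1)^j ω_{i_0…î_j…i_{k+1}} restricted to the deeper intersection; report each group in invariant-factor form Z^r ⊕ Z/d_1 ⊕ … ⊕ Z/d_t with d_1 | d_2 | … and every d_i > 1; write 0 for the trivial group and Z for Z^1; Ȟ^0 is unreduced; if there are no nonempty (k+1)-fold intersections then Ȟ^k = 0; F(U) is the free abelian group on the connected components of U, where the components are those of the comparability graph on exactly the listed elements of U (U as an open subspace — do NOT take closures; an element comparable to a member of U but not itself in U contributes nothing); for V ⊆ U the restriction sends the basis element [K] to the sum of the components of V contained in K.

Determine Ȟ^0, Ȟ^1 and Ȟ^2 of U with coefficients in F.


Ȟ^0 ≅ Z^2, Ȟ^1 ≅ 0 and Ȟ^2 ≅ 0

nonempty intersections:
  A12={p5,p8,p9} A13={p9} A14={p5,p8,p9} A15={p8,p9} A23={p6,p9} A24={p4,p5,p7,p8,p9} A25={p1,p4,p6,p7,p8,p9} A34={p9} A35={p3,p6,p9} A45={p4,p7,p8,p9}
  A123={p9} A124={p5,p8,p9} A125={p8,p9} A134={p9} A135={p9} A145={p8,p9} A234={p9} A235={p6,p9} A245={p4,p7,p8,p9} A345={p9}
  A1234={p9} A1235={p9} A1245={p8,p9} A1345={p9} A2345={p9}
  A12345={p9}
components per intersection:
  A1: {p5,p8} {p9}
  A2: {p1,p4,p5,p7,p8,p9} {p6}
  A3: {p3,p6} {p9}
  A4: {p2,p4,p5,p7,p8,p9}
  A5: {p1,p4,p7,p8,p9} {p3,p6}
  A12: {p5,p8} {p9}
  A13: {p9}
  A14: {p5,p8} {p9}
  A15: {p8} {p9}
  A23: {p6} {p9}
  A24: {p4,p5,p7,p8,p9}
  A25: {p1,p4,p7,p8,p9} {p6}
  A34: {p9}
  A35: {p3,p6} {p9}
  A45: {p4,p7,p8,p9}
  A123: {p9}
  A124: {p5,p8} {p9}
  A125: {p8} {p9}
  A134: {p9}
  A135: {p9}
  A145: {p8} {p9}
  A234: {p9}
  A235: {p6} {p9}
  A245: {p4,p7,p8,p9}
  A345: {p9}
  A1234: {p9}
  A1235: {p9}
  A1245: {p8} {p9}
  A1345: {p9}
  A2345: {p9}
  A12345: {p9}
C dims 9,16,14,6; δ0: rk 7, SNF 1^7; δ1: rk 9, SNF 1^9; δ2: rk 5, SNF 1^5
Ȟ^0: (9−7)−0=2 ⇒ Z^2
Ȟ^1: (16−9)−7=0 ⇒ 0
Ȟ^2: (14−5)−9=0 ⇒ 0


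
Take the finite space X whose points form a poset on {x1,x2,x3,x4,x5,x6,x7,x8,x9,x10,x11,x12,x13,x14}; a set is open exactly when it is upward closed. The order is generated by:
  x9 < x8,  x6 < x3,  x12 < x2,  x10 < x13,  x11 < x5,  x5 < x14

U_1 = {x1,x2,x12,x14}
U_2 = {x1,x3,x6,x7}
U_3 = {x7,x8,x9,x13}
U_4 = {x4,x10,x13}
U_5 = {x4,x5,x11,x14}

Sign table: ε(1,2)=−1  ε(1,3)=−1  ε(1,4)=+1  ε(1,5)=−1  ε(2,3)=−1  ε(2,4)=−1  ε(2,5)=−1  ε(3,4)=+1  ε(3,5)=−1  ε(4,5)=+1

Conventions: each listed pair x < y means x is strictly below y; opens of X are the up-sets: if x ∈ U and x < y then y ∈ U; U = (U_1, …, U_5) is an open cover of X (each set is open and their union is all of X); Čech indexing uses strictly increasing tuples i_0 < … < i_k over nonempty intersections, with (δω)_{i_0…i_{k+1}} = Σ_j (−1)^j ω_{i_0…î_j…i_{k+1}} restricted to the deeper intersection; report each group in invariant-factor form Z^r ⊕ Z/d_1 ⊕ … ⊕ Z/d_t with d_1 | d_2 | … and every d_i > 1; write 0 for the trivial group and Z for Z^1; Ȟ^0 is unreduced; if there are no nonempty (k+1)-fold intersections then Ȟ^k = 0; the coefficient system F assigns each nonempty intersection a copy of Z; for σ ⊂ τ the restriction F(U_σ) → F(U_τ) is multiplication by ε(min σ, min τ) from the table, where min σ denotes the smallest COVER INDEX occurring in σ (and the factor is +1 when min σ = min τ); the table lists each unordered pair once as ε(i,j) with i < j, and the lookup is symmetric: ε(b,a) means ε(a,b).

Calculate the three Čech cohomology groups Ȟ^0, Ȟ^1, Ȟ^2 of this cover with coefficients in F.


Ȟ^0(U;F) ≅ 0, Ȟ^1(U;F) ≅ Z/2 and Ȟ^2(U;F) ≅ 0

nonempty intersections:
  U12={x1} U15={x14} U23={x7} U34={x13} U45={x4}
C dims 5,5; δ0: rk 5, SNF 1^4·2
Ȟ^0: (5−5)−0=0 ⇒ 0
Ȟ^1: (5−0)−5=0 plus torsion [2] ⇒ Z/2
Ȟ^2: (0−0)−0=0 ⇒ 0


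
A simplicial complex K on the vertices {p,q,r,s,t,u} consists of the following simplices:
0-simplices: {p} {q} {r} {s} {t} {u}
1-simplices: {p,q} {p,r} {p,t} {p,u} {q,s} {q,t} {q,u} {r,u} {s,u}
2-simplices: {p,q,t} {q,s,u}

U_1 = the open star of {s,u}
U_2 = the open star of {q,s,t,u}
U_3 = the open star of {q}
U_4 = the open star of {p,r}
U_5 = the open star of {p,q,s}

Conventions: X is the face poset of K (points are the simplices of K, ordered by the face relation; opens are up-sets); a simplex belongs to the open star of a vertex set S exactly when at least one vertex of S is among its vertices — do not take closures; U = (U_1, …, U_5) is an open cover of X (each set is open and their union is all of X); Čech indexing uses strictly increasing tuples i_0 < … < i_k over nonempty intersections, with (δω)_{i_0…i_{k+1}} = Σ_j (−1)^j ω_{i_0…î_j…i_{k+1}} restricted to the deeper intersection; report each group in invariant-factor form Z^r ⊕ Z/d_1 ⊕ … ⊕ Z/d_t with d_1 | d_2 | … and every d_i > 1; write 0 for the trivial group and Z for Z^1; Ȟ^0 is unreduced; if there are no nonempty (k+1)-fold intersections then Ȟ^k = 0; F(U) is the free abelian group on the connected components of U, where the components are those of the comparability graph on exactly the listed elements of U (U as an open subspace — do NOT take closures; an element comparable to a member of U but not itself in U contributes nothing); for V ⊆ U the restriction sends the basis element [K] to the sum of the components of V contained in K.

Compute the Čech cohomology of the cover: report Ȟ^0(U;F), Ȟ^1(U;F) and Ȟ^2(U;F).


Ȟ^0 = Z; Ȟ^1 = Z^2; Ȟ^2 = 0

nerve simplices:
  U1={{s},{u},{p,u},{q,s},{q,u},{r,u},{s,u},{q,s,u}} U2={{q},{s},{t},{u},{p,q},{p,t},{p,u},{q,s},{q,t},{q,u},{r,u},{s,u},{p,q,t},{q,s,u}} U3={{q},{p,q},{q,s},{q,t},{q,u},{p,q,t},{q,s,u}} U4={{p},{r},{p,q},{p,r},{p,t},{p,u},{r,u},{p,q,t}} U5={{p},{q},{s},{p,q},{p,r},{p,t},{p,u},{q,s},{q,t},{q,u},{s,u},{p,q,t},{q,s,u}}
  U12={{s},{u},{p,u},{q,s},{q,u},{r,u},{s,u},{q,s,u}} U13={{q,s},{q,u},{q,s,u}} U14={{p,u},{r,u}} U15={{s},{p,u},{q,s},{q,u},{s,u},{q,s,u}} U23={{q},{p,q},{q,s},{q,t},{q,u},{p,q,t},{q,s,u}} U24={{p,q},{p,t},{p,u},{r,u},{p,q,t}} U25={{q},{s},{p,q},{p,t},{p,u},{q,s},{q,t},{q,u},{s,u},{p,q,t},{q,s,u}} U34={{p,q},{p,q,t}} U35={{q},{p,q},{q,s},{q,t},{q,u},{p,q,t},{q,s,u}} U45={{p},{p,q},{p,r},{p,t},{p,u},{p,q,t}}
  U123={{q,s},{q,u},{q,s,u}} U124={{p,u},{r,u}} U125={{s},{p,u},{q,s},{q,u},{s,u},{q,s,u}} U135={{q,s},{q,u},{q,s,u}} U145={{p,u}} U234={{p,q},{p,q,t}} U235={{q},{p,q},{q,s},{q,t},{q,u},{p,q,t},{q,s,u}} U245={{p,q},{p,t},{p,u},{p,q,t}} U345={{p,q},{p,q,t}}
  U1235={{q,s},{q,u},{q,s,u}} U1245={{p,u}} U2345={{p,q},{p,q,t}}
components per intersection:
  U1: {{s},{u},{p,u},{q,s},{q,u},{r,u},{s,u},{q,s,u}}
  U2: {{q},{s},{t},{u},{p,q},{p,t},{p,u},{q,s},{q,t},{q,u},{r,u},{s,u},{p,q,t},{q,s,u}}
  U3: {{q},{p,q},{q,s},{q,t},{q,u},{p,q,t},{q,s,u}}
  U4: {{p},{r},{p,q},{p,r},{p,t},{p,u},{r,u},{p,q,t}}
  U5: {{p},{q},{s},{p,q},{p,r},{p,t},{p,u},{q,s},{q,t},{q,u},{s,u},{p,q,t},{q,s,u}}
  U12: {{s},{u},{p,u},{q,s},{q,u},{r,u},{s,u},{q,s,u}}
  U13: {{q,s},{q,u},{q,s,u}}
  U14: {{p,u}} {{r,u}}
  U15: {{s},{q,s},{q,u},{s,u},{q,s,u}} {{p,u}}
  U23: {{q},{p,q},{q,s},{q,t},{q,u},{p,q,t},{q,s,u}}
  U24: {{p,q},{p,t},{p,q,t}} {{p,u}} {{r,u}}
  U25: {{q},{s},{p,q},{p,t},{q,s},{q,t},{q,u},{s,u},{p,q,t},{q,s,u}} {{p,u}}
  U34: {{p,q},{p,q,t}}
  U35: {{q},{p,q},{q,s},{q,t},{q,u},{p,q,t},{q,s,u}}
  U45: {{p},{p,q},{p,r},{p,t},{p,u},{p,q,t}}
  U123: {{q,s},{q,u},{q,s,u}}
  U124: {{p,u}} {{r,u}}
  U125: {{s},{q,s},{q,u},{s,u},{q,s,u}} {{p,u}}
  U135: {{q,s},{q,u},{q,s,u}}
  U145: {{p,u}}
  U234: {{p,q},{p,q,t}}
  U235: {{q},{p,q},{q,s},{q,t},{q,u},{p,q,t},{q,s,u}}
  U245: {{p,q},{p,t},{p,q,t}} {{p,u}}
  U345: {{p,q},{p,q,t}}
  U1235: {{q,s},{q,u},{q,s,u}}
  U1245: {{p,u}}
  U2345: {{p,q},{p,q,t}}
C dims 5,15,12,3; δ0: rk 4, SNF 1^4; δ1: rk 9, SNF 1^9; δ2: rk 3, SNF 1^3
degree 0: 5−4−0 = 1 → Ȟ^0 ≅ Z
degree 1: 15−9−4 = 2 → Ȟ^1 ≅ Z^2
degree 2: 12−3−9 = 0 → Ȟ^2 ≅ 0


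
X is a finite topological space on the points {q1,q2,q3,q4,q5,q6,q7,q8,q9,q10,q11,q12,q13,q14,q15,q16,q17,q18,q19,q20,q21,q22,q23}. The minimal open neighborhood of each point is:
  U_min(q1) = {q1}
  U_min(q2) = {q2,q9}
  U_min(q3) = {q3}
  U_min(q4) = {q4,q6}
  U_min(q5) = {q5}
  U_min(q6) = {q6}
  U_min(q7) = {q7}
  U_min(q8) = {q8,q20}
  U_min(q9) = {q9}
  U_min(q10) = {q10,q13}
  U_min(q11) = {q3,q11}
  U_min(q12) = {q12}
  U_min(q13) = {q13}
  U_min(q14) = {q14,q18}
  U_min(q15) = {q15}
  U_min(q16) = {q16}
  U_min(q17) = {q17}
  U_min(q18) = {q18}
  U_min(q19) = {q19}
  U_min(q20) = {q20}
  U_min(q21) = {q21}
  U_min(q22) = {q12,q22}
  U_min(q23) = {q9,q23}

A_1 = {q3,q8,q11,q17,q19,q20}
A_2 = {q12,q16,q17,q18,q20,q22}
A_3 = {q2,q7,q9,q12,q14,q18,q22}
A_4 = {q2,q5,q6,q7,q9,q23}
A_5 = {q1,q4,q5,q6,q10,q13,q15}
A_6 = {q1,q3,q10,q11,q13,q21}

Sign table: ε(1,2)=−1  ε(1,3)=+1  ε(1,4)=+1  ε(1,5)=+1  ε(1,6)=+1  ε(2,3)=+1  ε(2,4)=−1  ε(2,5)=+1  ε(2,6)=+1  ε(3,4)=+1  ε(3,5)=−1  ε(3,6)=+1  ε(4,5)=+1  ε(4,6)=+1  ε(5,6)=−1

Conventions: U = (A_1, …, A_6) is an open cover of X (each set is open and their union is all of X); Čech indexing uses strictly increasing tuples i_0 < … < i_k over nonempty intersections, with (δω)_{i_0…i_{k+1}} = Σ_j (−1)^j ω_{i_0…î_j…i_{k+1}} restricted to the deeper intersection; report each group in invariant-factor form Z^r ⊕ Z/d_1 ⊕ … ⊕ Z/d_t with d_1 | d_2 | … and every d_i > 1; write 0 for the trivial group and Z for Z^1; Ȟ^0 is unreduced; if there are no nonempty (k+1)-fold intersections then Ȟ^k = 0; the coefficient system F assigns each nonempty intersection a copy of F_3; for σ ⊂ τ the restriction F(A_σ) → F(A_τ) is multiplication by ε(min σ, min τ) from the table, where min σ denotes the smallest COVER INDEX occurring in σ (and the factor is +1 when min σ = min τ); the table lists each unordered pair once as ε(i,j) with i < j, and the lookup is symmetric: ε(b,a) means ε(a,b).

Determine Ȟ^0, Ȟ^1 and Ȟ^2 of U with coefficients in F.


intersection data:
  A12={q17,q20} A16={q3,q11} A23={q12,q18,q22} A34={q2,q7,q9} A45={q5,q6} A56={q1,q10,q13}
C dims 6,6; δ0: rk_F3 5
Ȟ^0 = (6 − 5) − 0 = 1, so Ȟ^0 ≅ Z/3
Ȟ^1 = (6 − 0) − 5 = 1, so Ȟ^1 ≅ Z/3
Ȟ^2 = (0 − 0) − 0 = 0, so Ȟ^2 ≅ 0

Ȟ^0 ≅ Z/3,  Ȟ^1 ≅ Z/3,  Ȟ^2 ≅ 0
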